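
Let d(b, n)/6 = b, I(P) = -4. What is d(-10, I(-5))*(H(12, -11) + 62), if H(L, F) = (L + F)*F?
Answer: -3060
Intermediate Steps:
H(L, F) = F*(F + L) (H(L, F) = (F + L)*F = F*(F + L))
d(b, n) = 6*b
d(-10, I(-5))*(H(12, -11) + 62) = (6*(-10))*(-11*(-11 + 12) + 62) = -60*(-11*1 + 62) = -60*(-11 + 62) = -60*51 = -3060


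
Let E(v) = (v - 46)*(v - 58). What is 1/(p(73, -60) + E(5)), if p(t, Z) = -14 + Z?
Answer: 1/2099 ≈ 0.00047642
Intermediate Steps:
E(v) = (-58 + v)*(-46 + v) (E(v) = (-46 + v)*(-58 + v) = (-58 + v)*(-46 + v))
1/(p(73, -60) + E(5)) = 1/((-14 - 60) + (2668 + 5² - 104*5)) = 1/(-74 + (2668 + 25 - 520)) = 1/(-74 + 2173) = 1/2099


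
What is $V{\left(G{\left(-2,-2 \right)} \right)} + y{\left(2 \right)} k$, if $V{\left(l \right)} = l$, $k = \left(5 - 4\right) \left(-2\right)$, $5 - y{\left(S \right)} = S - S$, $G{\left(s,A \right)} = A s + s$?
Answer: $-8$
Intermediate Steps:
$G{\left(s,A \right)} = s + A s$
$y{\left(S \right)} = 5$ ($y{\left(S \right)} = 5 - \left(S - S\right) = 5 - 0 = 5 + 0 = 5$)
$k = -2$ ($k = 1 \left(-2\right) = -2$)
$V{\left(G{\left(-2,-2 \right)} \right)} + y{\left(2 \right)} k = - 2 \left(1 - 2\right) + 5 \left(-2\right) = \left(-2\right) \left(-1\right) - 10 = 2 - 10 = -8$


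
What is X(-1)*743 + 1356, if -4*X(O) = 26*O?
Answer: 12371/2 ≈ 6185.5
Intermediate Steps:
X(O) = -13*O/2
X(-1)*743 + 1356 = -13/2*(-1)*743 + 1356 = (13/2)*743 + 1356 = 9659/2 + 1356 = 12371/2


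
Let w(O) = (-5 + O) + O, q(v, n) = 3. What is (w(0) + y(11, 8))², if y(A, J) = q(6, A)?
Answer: 4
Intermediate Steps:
y(A, J) = 3
w(O) = -5 + 2*O
(w(0) + y(11, 8))² = ((-5 + 2*0) + 3)² = ((-5 + 0) + 3)² = (-5 + 3)² = (-2)² = 4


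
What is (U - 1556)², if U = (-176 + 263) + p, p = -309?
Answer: 3161284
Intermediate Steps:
U = -222 (U = (-176 + 263) - 309 = 87 - 309 = -222)
(U - 1556)² = (-222 - 1556)² = (-1778)² = 3161284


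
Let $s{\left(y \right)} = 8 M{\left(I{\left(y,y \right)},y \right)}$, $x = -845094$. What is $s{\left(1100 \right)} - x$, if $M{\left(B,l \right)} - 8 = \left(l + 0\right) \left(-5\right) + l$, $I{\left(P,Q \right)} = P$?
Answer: $809958$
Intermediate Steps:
$M{\left(B,l \right)} = 8 - 4 l$ ($M{\left(B,l \right)} = 8 + \left(\left(l + 0\right) \left(-5\right) + l\right) = 8 + \left(l \left(-5\right) + l\right) = 8 + \left(- 5 l + l\right) = 8 - 4 l$)
$s{\left(y \right)} = 64 - 32 y$ ($s{\left(y \right)} = 8 \left(8 - 4 y\right) = 64 - 32 y$)
$s{\left(1100 \right)} - x = \left(64 - 35200\right) - -845094 = \left(64 - 35200\right) + 845094 = -35136 + 845094 = 809958$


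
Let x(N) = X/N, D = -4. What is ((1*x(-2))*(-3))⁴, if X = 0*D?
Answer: 0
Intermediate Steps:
X = 0 (X = 0*(-4) = 0)
x(N) = 0 (x(N) = 0/N = 0)
((1*x(-2))*(-3))⁴ = ((1*0)*(-3))⁴ = (0*(-3))⁴ = 0⁴ = 0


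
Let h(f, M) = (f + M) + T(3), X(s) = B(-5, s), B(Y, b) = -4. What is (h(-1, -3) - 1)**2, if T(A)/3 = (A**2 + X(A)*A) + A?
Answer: 25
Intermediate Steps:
X(s) = -4
T(A) = -9*A + 3*A**2 (T(A) = 3*((A**2 - 4*A) + A) = 3*(A**2 - 3*A) = -9*A + 3*A**2)
h(f, M) = M + f (h(f, M) = (f + M) + 3*3*(-3 + 3) = (M + f) + 3*3*0 = (M + f) + 0 = M + f)
(h(-1, -3) - 1)**2 = ((-3 - 1) - 1)**2 = (-4 - 1)**2 = (-5)**2 = 25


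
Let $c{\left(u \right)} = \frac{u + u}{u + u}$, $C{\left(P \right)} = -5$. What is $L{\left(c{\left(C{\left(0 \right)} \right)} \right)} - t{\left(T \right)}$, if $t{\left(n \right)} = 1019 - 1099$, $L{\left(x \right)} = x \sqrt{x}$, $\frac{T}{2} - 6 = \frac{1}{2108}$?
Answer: $81$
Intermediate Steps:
$T = \frac{12649}{1054}$ ($T = 12 + \frac{2}{2108} = 12 + 2 \cdot \frac{1}{2108} = 12 + \frac{1}{1054} = \frac{12649}{1054} \approx 12.001$)
$c{\left(u \right)} = 1$ ($c{\left(u \right)} = \frac{2 u}{2 u} = 2 u \frac{1}{2 u} = 1$)
$L{\left(x \right)} = x^{\frac{3}{2}}$
$t{\left(n \right)} = -80$ ($t{\left(n \right)} = 1019 - 1099 = -80$)
$L{\left(c{\left(C{\left(0 \right)} \right)} \right)} - t{\left(T \right)} = 1^{\frac{3}{2}} - -80 = 1 + 80 = 81$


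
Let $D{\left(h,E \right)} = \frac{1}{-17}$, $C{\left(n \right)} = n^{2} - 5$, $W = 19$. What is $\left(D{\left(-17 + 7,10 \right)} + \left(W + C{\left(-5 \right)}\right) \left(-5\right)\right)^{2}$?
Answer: $\frac{10995856}{289} \approx 38048.0$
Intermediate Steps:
$C{\left(n \right)} = -5 + n^{2}$ ($C{\left(n \right)} = n^{2} - 5 = -5 + n^{2}$)
$D{\left(h,E \right)} = - \frac{1}{17}$
$\left(D{\left(-17 + 7,10 \right)} + \left(W + C{\left(-5 \right)}\right) \left(-5\right)\right)^{2} = \left(- \frac{1}{17} + \left(19 - \left(5 - \left(-5\right)^{2}\right)\right) \left(-5\right)\right)^{2} = \left(- \frac{1}{17} + \left(19 + \left(-5 + 25\right)\right) \left(-5\right)\right)^{2} = \left(- \frac{1}{17} + \left(19 + 20\right) \left(-5\right)\right)^{2} = \left(- \frac{1}{17} + 39 \left(-5\right)\right)^{2} = \left(- \frac{1}{17} - 195\right)^{2} = \left(- \frac{3316}{17}\right)^{2} = \frac{10995856}{289}$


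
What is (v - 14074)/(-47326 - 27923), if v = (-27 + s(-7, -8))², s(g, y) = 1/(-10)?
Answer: 444653/2508300 ≈ 0.17727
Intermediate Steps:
s(g, y) = -⅒
v = 73441/100 (v = (-27 - ⅒)² = (-271/10)² = 73441/100 ≈ 734.41)
(v - 14074)/(-47326 - 27923) = (73441/100 - 14074)/(-47326 - 27923) = -1333959/100/(-75249) = -1333959/100*(-1/75249) = 444653/2508300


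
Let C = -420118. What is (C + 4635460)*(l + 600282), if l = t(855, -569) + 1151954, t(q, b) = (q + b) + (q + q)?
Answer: 7394687827344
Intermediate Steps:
t(q, b) = b + 3*q (t(q, b) = (b + q) + 2*q = b + 3*q)
l = 1153950 (l = (-569 + 3*855) + 1151954 = (-569 + 2565) + 1151954 = 1996 + 1151954 = 1153950)
(C + 4635460)*(l + 600282) = (-420118 + 4635460)*(1153950 + 600282) = 4215342*1754232 = 7394687827344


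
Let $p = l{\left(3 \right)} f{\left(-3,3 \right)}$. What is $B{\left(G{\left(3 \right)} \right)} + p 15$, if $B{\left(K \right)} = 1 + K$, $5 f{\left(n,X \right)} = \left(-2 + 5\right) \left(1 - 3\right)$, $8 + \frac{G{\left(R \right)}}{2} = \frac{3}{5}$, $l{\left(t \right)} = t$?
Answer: $- \frac{339}{5} \approx -67.8$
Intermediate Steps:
$G{\left(R \right)} = - \frac{74}{5}$ ($G{\left(R \right)} = -16 + 2 \cdot \frac{3}{5} = -16 + \frac{6}{5} = - \frac{74}{5}$)
$f{\left(n,X \right)} = - \frac{6}{5}$ ($f{\left(n,X \right)} = \frac{\left(-2 + 5\right) \left(1 - 3\right)}{5} = \frac{3 \left(-2\right)}{5} = \frac{1}{5} \left(-6\right) = - \frac{6}{5}$)
$p = - \frac{18}{5}$ ($p = 3 \left(- \frac{6}{5}\right) = - \frac{18}{5} \approx -3.6$)
$B{\left(G{\left(3 \right)} \right)} + p 15 = \left(1 - \frac{74}{5}\right) - 54 = - \frac{69}{5} - 54 = - \frac{339}{5}$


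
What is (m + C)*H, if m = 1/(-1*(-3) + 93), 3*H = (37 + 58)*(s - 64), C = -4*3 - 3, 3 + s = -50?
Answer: 1777165/32 ≈ 55536.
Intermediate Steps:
s = -53 (s = -3 - 50 = -53)
C = -15 (C = -12 - 3 = -15)
H = -3705 (H = ((37 + 58)*(-53 - 64))/3 = (95*(-117))/3 = (1/3)*(-11115) = -3705)
m = 1/96 (m = 1/(3 + 93) = 1/96 ≈ 0.010417)
(m + C)*H = (1/96 - 15)*(-3705) = -1439/96*(-3705) = 1777165/32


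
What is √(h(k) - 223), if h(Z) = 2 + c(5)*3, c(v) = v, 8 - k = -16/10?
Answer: I*√206 ≈ 14.353*I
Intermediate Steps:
k = 48/5 (k = 8 - (-16)/10 = 8 - 1*(-8/5) = 8 + 8/5 = 48/5 ≈ 9.6000)
h(Z) = 17 (h(Z) = 2 + 5*3 = 2 + 15 = 17)
√(h(k) - 223) = √(17 - 223) = √(-206) = I*√206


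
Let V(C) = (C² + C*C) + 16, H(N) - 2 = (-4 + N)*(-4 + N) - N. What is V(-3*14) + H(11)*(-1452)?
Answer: -54536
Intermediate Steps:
H(N) = 2 + (-4 + N)² - N (H(N) = 2 + ((-4 + N)*(-4 + N) - N) = 2 + ((-4 + N)² - N) = 2 + (-4 + N)² - N)
V(C) = 16 + 2*C² (V(C) = (C² + C²) + 16 = 2*C² + 16 = 16 + 2*C²)
V(-3*14) + H(11)*(-1452) = (16 + 2*(-3*14)²) + (2 + (-4 + 11)² - 1*11)*(-1452) = (16 + 2*(-42)²) + (2 + 7² - 11)*(-1452) = (16 + 2*1764) + (2 + 49 - 11)*(-1452) = (16 + 3528) + 40*(-1452) = 3544 - 58080 = -54536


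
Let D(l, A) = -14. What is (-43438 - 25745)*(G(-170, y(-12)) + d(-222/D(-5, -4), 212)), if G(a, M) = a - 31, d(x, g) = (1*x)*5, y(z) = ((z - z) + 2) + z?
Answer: 58943916/7 ≈ 8.4206e+6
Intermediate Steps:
y(z) = 2 + z (y(z) = (0 + 2) + z = 2 + z)
d(x, g) = 5*x (d(x, g) = x*5 = 5*x)
G(a, M) = -31 + a
(-43438 - 25745)*(G(-170, y(-12)) + d(-222/D(-5, -4), 212)) = (-43438 - 25745)*((-31 - 170) + 5*(-222/(-14))) = -69183*(-201 + 5*(-222*(-1/14))) = -69183*(-201 + 5*(111/7)) = -69183*(-201 + 555/7) = -69183*(-852/7) = 58943916/7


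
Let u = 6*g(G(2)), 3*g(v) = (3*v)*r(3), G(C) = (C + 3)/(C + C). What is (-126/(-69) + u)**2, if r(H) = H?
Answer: 1252161/2116 ≈ 591.76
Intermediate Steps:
G(C) = (3 + C)/(2*C) (G(C) = (3 + C)/((2*C)) = (3 + C)*(1/(2*C)) = (3 + C)/(2*C))
g(v) = 3*v (g(v) = ((3*v)*3)/3 = (9*v)/3 = 3*v)
u = 45/2 (u = 6*(3*((1/2)*(3 + 2)/2)) = 6*(3*((1/2)*(1/2)*5)) = 6*(3*(5/4)) = 6*(15/4) = 45/2 ≈ 22.500)
(-126/(-69) + u)**2 = (-126/(-69) + 45/2)**2 = (-126*(-1/69) + 45/2)**2 = (42/23 + 45/2)**2 = (1119/46)**2 = 1252161/2116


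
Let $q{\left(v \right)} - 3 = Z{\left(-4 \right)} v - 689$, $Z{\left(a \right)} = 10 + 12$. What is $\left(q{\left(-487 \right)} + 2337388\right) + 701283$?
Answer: $3027271$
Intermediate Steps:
$Z{\left(a \right)} = 22$
$q{\left(v \right)} = -686 + 22 v$ ($q{\left(v \right)} = 3 + \left(22 v - 689\right) = 3 + \left(-689 + 22 v\right) = -686 + 22 v$)
$\left(q{\left(-487 \right)} + 2337388\right) + 701283 = \left(\left(-686 + 22 \left(-487\right)\right) + 2337388\right) + 701283 = \left(\left(-686 - 10714\right) + 2337388\right) + 701283 = \left(-11400 + 2337388\right) + 701283 = 2325988 + 701283 = 3027271$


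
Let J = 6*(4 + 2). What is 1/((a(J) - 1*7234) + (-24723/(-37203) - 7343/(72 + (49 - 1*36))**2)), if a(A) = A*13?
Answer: -89597225/606246343668 ≈ -0.00014779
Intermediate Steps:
J = 36 (J = 6*6 = 36)
a(A) = 13*A
1/((a(J) - 1*7234) + (-24723/(-37203) - 7343/(72 + (49 - 1*36))**2)) = 1/((13*36 - 1*7234) + (-24723/(-37203) - 7343/(72 + (49 - 1*36))**2)) = 1/((468 - 7234) + (-24723*(-1/37203) - 7343/(72 + (49 - 36))**2)) = 1/(-6766 + (8241/12401 - 7343/(72 + 13)**2)) = 1/(-6766 + (8241/12401 - 7343/(85**2))) = 1/(-6766 + (8241/12401 - 7343/7225)) = 1/(-6766 - 31519318/89597225) = 1/(-606246343668/89597225) = -89597225/606246343668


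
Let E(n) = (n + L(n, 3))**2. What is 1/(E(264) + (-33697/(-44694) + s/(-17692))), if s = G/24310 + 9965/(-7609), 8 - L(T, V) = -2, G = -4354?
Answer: 1406388669916230/105587096246412989141 ≈ 1.3320e-5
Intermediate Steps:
L(T, V) = 10 (L(T, V) = 8 - 1*(-2) = 8 + 2 = 10)
E(n) = (10 + n)**2 (E(n) = (n + 10)**2 = (10 + n)**2)
s = -137689368/92487395 (s = -4354/24310 + 9965/(-7609) = -4354*1/24310 + 9965*(-1/7609) = -2177/12155 - 9965/7609 = -137689368/92487395 ≈ -1.4887)
1/(E(264) + (-33697/(-44694) + s/(-17692))) = 1/((10 + 264)**2 + (-33697/(-44694) - 137689368/92487395/(-17692))) = 1/(274**2 + (-33697*(-1/44694) - 137689368/92487395*(-1/17692))) = 1/(75076 + (33697/44694 + 34422342/409071748085)) = 1/(75076 + 1060463782105661/1406388669916230) = 1/(105587096246412989141/1406388669916230) = 1406388669916230/105587096246412989141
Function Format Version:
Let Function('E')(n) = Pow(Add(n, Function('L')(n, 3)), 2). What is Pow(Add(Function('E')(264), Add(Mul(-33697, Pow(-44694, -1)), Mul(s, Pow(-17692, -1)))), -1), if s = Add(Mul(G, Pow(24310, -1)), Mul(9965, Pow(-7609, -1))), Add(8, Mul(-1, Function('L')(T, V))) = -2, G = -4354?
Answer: Rational(1406388669916230, 105587096246412989141) ≈ 1.3320e-5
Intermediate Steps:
Function('L')(T, V) = 10 (Function('L')(T, V) = Add(8, Mul(-1, -2)) = Add(8, 2) = 10)
Function('E')(n) = Pow(Add(10, n), 2) (Function('E')(n) = Pow(Add(n, 10), 2) = Pow(Add(10, n), 2))
s = Rational(-137689368, 92487395) (s = Add(Mul(-4354, Pow(24310, -1)), Mul(9965, Pow(-7609, -1))) = Add(Mul(-4354, Rational(1, 24310)), Mul(9965, Rational(-1, 7609))) = Add(Rational(-2177, 12155), Rational(-9965, 7609)) = Rational(-137689368, 92487395) ≈ -1.4887)
Pow(Add(Function('E')(264), Add(Mul(-33697, Pow(-44694, -1)), Mul(s, Pow(-17692, -1)))), -1) = Pow(Add(Pow(Add(10, 264), 2), Add(Mul(-33697, Pow(-44694, -1)), Mul(Rational(-137689368, 92487395), Pow(-17692, -1)))), -1) = Pow(Add(Pow(274, 2), Add(Mul(-33697, Rational(-1, 44694)), Mul(Rational(-137689368, 92487395), Rational(-1, 17692)))), -1) = Pow(Add(75076, Add(Rational(33697, 44694), Rational(34422342, 409071748085))), -1) = Pow(Add(75076, Rational(1060463782105661, 1406388669916230)), -1) = Pow(Rational(105587096246412989141, 1406388669916230), -1) = Rational(1406388669916230, 105587096246412989141)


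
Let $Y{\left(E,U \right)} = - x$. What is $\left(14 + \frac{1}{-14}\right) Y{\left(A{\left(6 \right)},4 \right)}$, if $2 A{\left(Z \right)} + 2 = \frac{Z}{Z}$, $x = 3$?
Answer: $- \frac{585}{14} \approx -41.786$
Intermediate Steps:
$A{\left(Z \right)} = - \frac{1}{2}$ ($A{\left(Z \right)} = -1 + \frac{Z \frac{1}{Z}}{2} = -1 + \frac{1}{2} \cdot 1 = -1 + \frac{1}{2} = - \frac{1}{2}$)
$Y{\left(E,U \right)} = -3$ ($Y{\left(E,U \right)} = \left(-1\right) 3 = -3$)
$\left(14 + \frac{1}{-14}\right) Y{\left(A{\left(6 \right)},4 \right)} = \left(14 + \frac{1}{-14}\right) \left(-3\right) = \left(14 - \frac{1}{14}\right) \left(-3\right) = \frac{195}{14} \left(-3\right) = - \frac{585}{14}$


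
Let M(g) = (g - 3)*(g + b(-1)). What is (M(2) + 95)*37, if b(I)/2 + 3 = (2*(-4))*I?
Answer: 3071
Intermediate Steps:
b(I) = -6 - 16*I (b(I) = -6 + 2*((2*(-4))*I) = -6 + 2*(-8*I) = -6 - 16*I)
M(g) = (-3 + g)*(10 + g) (M(g) = (g - 3)*(g + (-6 - 16*(-1))) = (-3 + g)*(g + (-6 + 16)) = (-3 + g)*(g + 10) = (-3 + g)*(10 + g))
(M(2) + 95)*37 = ((-30 + 2**2 + 7*2) + 95)*37 = ((-30 + 4 + 14) + 95)*37 = (-12 + 95)*37 = 83*37 = 3071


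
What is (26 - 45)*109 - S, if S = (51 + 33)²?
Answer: -9127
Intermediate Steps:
S = 7056 (S = 84² = 7056)
(26 - 45)*109 - S = (26 - 45)*109 - 1*7056 = -19*109 - 7056 = -2071 - 7056 = -9127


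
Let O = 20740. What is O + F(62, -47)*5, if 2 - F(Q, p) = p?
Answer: 20985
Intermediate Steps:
F(Q, p) = 2 - p
O + F(62, -47)*5 = 20740 + (2 - 1*(-47))*5 = 20740 + (2 + 47)*5 = 20740 + 49*5 = 20740 + 245 = 20985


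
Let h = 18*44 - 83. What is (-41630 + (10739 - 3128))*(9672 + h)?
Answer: -353151239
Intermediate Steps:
h = 709 (h = 792 - 83 = 709)
(-41630 + (10739 - 3128))*(9672 + h) = (-41630 + (10739 - 3128))*(9672 + 709) = (-41630 + 7611)*10381 = -34019*10381 = -353151239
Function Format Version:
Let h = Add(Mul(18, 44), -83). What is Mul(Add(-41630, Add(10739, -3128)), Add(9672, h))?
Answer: -353151239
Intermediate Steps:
h = 709 (h = Add(792, -83) = 709)
Mul(Add(-41630, Add(10739, -3128)), Add(9672, h)) = Mul(Add(-41630, Add(10739, -3128)), Add(9672, 709)) = Mul(Add(-41630, 7611), 10381) = Mul(-34019, 10381) = -353151239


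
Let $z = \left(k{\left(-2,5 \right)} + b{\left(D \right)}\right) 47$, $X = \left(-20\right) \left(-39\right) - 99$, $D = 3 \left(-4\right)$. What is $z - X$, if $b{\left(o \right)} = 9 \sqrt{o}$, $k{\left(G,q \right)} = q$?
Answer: $-446 + 846 i \sqrt{3} \approx -446.0 + 1465.3 i$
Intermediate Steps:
$D = -12$
$X = 681$ ($X = 780 - 99 = 681$)
$z = 235 + 846 i \sqrt{3}$ ($z = \left(5 + 9 \sqrt{-12}\right) 47 = \left(5 + 9 \cdot 2 i \sqrt{3}\right) 47 = \left(5 + 18 i \sqrt{3}\right) 47 = 235 + 846 i \sqrt{3} \approx 235.0 + 1465.3 i$)
$z - X = \left(235 + 846 i \sqrt{3}\right) - 681 = -446 + 846 i \sqrt{3}$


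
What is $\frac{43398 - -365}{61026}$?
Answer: $\frac{43763}{61026} \approx 0.71712$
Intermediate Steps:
$\frac{43398 - -365}{61026} = \left(43398 + 365\right) \frac{1}{61026} = 43763 \cdot \frac{1}{61026} = \frac{43763}{61026}$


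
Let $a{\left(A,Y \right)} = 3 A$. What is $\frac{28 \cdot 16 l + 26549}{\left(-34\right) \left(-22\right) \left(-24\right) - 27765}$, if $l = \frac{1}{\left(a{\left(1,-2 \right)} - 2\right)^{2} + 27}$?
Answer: $- \frac{1265}{2177} \approx -0.58107$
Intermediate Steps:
$l = \frac{1}{28}$ ($l = \frac{1}{\left(3 \cdot 1 - 2\right)^{2} + 27} = \frac{1}{\left(3 - 2\right)^{2} + 27} = \frac{1}{1^{2} + 27} = \frac{1}{1 + 27} = \frac{1}{28} \approx 0.035714$)
$\frac{28 \cdot 16 l + 26549}{\left(-34\right) \left(-22\right) \left(-24\right) - 27765} = \frac{28 \cdot 16 \cdot \frac{1}{28} + 26549}{\left(-34\right) \left(-22\right) \left(-24\right) - 27765} = \frac{448 \cdot \frac{1}{28} + 26549}{748 \left(-24\right) - 27765} = \frac{16 + 26549}{-17952 - 27765} = \frac{26565}{-45717} = 26565 \left(- \frac{1}{45717}\right) = - \frac{1265}{2177}$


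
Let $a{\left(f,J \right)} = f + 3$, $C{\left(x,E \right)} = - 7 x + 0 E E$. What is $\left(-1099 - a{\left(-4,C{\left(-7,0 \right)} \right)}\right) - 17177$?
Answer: $-18275$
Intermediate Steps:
$C{\left(x,E \right)} = - 7 x$ ($C{\left(x,E \right)} = - 7 x + 0 E = - 7 x + 0 = - 7 x$)
$a{\left(f,J \right)} = 3 + f$
$\left(-1099 - a{\left(-4,C{\left(-7,0 \right)} \right)}\right) - 17177 = \left(-1099 - \left(3 - 4\right)\right) - 17177 = \left(-1099 - -1\right) - 17177 = \left(-1099 + 1\right) - 17177 = -1098 - 17177 = -18275$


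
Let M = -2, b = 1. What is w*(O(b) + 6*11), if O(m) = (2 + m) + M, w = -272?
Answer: -18224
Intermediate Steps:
O(m) = m (O(m) = (2 + m) - 2 = m)
w*(O(b) + 6*11) = -272*(1 + 6*11) = -272*(1 + 66) = -272*67 = -18224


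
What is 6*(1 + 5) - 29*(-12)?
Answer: 384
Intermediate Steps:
6*(1 + 5) - 29*(-12) = 6*6 + 348 = 36 + 348 = 384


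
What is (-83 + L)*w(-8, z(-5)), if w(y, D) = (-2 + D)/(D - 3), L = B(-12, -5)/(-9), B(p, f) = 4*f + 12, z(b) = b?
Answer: -5173/72 ≈ -71.847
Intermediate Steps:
B(p, f) = 12 + 4*f
L = 8/9 (L = (12 + 4*(-5))/(-9) = (12 - 20)*(-⅑) = -8*(-⅑) = 8/9 ≈ 0.88889)
w(y, D) = (-2 + D)/(-3 + D)
(-83 + L)*w(-8, z(-5)) = (-83 + 8/9)*((-2 - 5)/(-3 - 5)) = -739*(-7)/(9*(-8)) = -(-739)*(-7)/72 = -739/9*7/8 = -5173/72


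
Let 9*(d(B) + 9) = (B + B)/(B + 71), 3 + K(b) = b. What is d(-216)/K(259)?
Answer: -1257/37120 ≈ -0.033863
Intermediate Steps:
K(b) = -3 + b
d(B) = -9 + 2*B/(9*(71 + B)) (d(B) = -9 + ((B + B)/(B + 71))/9 = -9 + ((2*B)/(71 + B))/9 = -9 + (2*B/(71 + B))/9 = -9 + 2*B/(9*(71 + B)))
d(-216)/K(259) = ((-5751 - 79*(-216))/(9*(71 - 216)))/(-3 + 259) = ((⅑)*(-5751 + 17064)/(-145))/256 = ((⅑)*(-1/145)*11313)*(1/256) = -1257/145*1/256 = -1257/37120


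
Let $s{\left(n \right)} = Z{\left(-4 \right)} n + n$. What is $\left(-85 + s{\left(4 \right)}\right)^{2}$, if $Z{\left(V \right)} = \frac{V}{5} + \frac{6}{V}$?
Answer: $\frac{203401}{25} \approx 8136.0$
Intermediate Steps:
$Z{\left(V \right)} = \frac{6}{V} + \frac{V}{5}$ ($Z{\left(V \right)} = V \frac{1}{5} + \frac{6}{V} = \frac{V}{5} + \frac{6}{V} = \frac{6}{V} + \frac{V}{5}$)
$s{\left(n \right)} = - \frac{13 n}{10}$ ($s{\left(n \right)} = \left(\frac{6}{-4} + \frac{1}{5} \left(-4\right)\right) n + n = \left(6 \left(- \frac{1}{4}\right) - \frac{4}{5}\right) n + n = \left(- \frac{3}{2} - \frac{4}{5}\right) n + n = - \frac{23 n}{10} + n = - \frac{13 n}{10}$)
$\left(-85 + s{\left(4 \right)}\right)^{2} = \left(-85 - \frac{26}{5}\right)^{2} = \left(- \frac{451}{5}\right)^{2} = \frac{203401}{25}$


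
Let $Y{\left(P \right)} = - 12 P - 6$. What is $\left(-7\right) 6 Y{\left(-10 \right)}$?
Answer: $-4788$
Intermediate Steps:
$Y{\left(P \right)} = -6 - 12 P$
$\left(-7\right) 6 Y{\left(-10 \right)} = \left(-7\right) 6 \left(-6 - -120\right) = - 42 \left(-6 + 120\right) = \left(-42\right) 114 = -4788$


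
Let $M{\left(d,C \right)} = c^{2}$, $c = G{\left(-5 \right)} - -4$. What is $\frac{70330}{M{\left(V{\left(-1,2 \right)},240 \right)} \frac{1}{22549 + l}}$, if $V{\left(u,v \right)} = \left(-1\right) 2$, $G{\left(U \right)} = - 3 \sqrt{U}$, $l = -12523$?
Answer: $\frac{705128580}{\left(4 - 3 i \sqrt{5}\right)^{2}} \approx -5.4955 \cdot 10^{6} + 1.017 \cdot 10^{7} i$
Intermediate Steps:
$c = 4 - 3 i \sqrt{5}$ ($c = - 3 \sqrt{-5} - -4 = - 3 i \sqrt{5} + 4 = 4 - 3 i \sqrt{5} \approx 4.0 - 6.7082 i$)
$V{\left(u,v \right)} = -2$
$M{\left(d,C \right)} = \left(4 - 3 i \sqrt{5}\right)^{2}$
$\frac{70330}{M{\left(V{\left(-1,2 \right)},240 \right)} \frac{1}{22549 + l}} = \frac{70330}{\left(4 - 3 i \sqrt{5}\right)^{2} \frac{1}{22549 - 12523}} = \frac{70330}{\left(4 - 3 i \sqrt{5}\right)^{2} \cdot \frac{1}{10026}} = \frac{70330}{\frac{1}{10026} \left(4 - 3 i \sqrt{5}\right)^{2}} = 70330 \frac{10026}{\left(4 - 3 i \sqrt{5}\right)^{2}} = \frac{705128580}{\left(4 - 3 i \sqrt{5}\right)^{2}}$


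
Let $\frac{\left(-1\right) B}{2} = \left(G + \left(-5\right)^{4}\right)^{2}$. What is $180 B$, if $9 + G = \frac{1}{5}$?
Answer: $- \frac{683464392}{5} \approx -1.3669 \cdot 10^{8}$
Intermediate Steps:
$G = - \frac{44}{5}$ ($G = -9 + \frac{1}{5} = - \frac{44}{5} \approx -8.8$)
$B = - \frac{18985122}{25}$ ($B = - 2 \left(- \frac{44}{5} + \left(-5\right)^{4}\right)^{2} = - 2 \left(- \frac{44}{5} + 625\right)^{2} = - 2 \left(\frac{3081}{5}\right)^{2} = \left(-2\right) \frac{9492561}{25} = - \frac{18985122}{25} \approx -7.5941 \cdot 10^{5}$)
$180 B = 180 \left(- \frac{18985122}{25}\right) = - \frac{683464392}{5}$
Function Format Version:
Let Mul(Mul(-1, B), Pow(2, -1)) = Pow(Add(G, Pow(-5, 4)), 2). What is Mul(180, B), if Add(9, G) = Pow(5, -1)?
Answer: Rational(-683464392, 5) ≈ -1.3669e+8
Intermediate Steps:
G = Rational(-44, 5) (G = Add(-9, Pow(5, -1)) = Add(-9, Rational(1, 5)) = Rational(-44, 5) ≈ -8.8000)
B = Rational(-18985122, 25) (B = Mul(-2, Pow(Add(Rational(-44, 5), Pow(-5, 4)), 2)) = Mul(-2, Pow(Add(Rational(-44, 5), 625), 2)) = Mul(-2, Pow(Rational(3081, 5), 2)) = Mul(-2, Rational(9492561, 25)) = Rational(-18985122, 25) ≈ -7.5941e+5)
Mul(180, B) = Mul(180, Rational(-18985122, 25)) = Rational(-683464392, 5)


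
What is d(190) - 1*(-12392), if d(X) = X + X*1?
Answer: 12772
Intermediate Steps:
d(X) = 2*X (d(X) = X + X = 2*X)
d(190) - 1*(-12392) = 2*190 - 1*(-12392) = 380 + 12392 = 12772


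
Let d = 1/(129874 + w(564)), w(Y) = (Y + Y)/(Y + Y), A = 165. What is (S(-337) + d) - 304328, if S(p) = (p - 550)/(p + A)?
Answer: -6798115828703/22338500 ≈ -3.0432e+5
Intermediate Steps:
S(p) = (-550 + p)/(165 + p) (S(p) = (p - 550)/(p + 165) = (-550 + p)/(165 + p))
w(Y) = 1 (w(Y) = (2*Y)/((2*Y)) = (2*Y)*(1/(2*Y)) = 1)
d = 1/129875 (d = 1/(129874 + 1) = 1/129875 ≈ 7.6997e-6)
(S(-337) + d) - 304328 = ((-550 - 337)/(165 - 337) + 1/129875) - 304328 = (-887/(-172) + 1/129875) - 304328 = (-1/172*(-887) + 1/129875) - 304328 = (887/172 + 1/129875) - 304328 = 115199297/22338500 - 304328 = -6798115828703/22338500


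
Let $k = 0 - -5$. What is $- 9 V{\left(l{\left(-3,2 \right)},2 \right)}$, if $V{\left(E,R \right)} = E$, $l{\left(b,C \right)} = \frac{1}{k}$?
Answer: $- \frac{9}{5} \approx -1.8$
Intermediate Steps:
$k = 5$ ($k = 0 + 5 = 5$)
$l{\left(b,C \right)} = \frac{1}{5}$
$- 9 V{\left(l{\left(-3,2 \right)},2 \right)} = \left(-9\right) \frac{1}{5} = - \frac{9}{5}$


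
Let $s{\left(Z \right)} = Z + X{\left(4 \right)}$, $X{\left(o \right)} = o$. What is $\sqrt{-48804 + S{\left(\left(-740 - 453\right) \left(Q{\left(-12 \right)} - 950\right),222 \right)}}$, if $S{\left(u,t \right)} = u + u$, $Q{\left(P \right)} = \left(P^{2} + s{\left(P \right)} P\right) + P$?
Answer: $68 \sqrt{362} \approx 1293.8$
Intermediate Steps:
$s{\left(Z \right)} = 4 + Z$ ($s{\left(Z \right)} = Z + 4 = 4 + Z$)
$Q{\left(P \right)} = P + P^{2} + P \left(4 + P\right)$ ($Q{\left(P \right)} = \left(P^{2} + \left(4 + P\right) P\right) + P = \left(P^{2} + P \left(4 + P\right)\right) + P = P + P^{2} + P \left(4 + P\right)$)
$S{\left(u,t \right)} = 2 u$
$\sqrt{-48804 + S{\left(\left(-740 - 453\right) \left(Q{\left(-12 \right)} - 950\right),222 \right)}} = \sqrt{-48804 + 2 \left(-740 - 453\right) \left(- 12 \left(5 + 2 \left(-12\right)\right) - 950\right)} = \sqrt{-48804 + 2 \left(- 1193 \left(- 12 \left(5 - 24\right) - 950\right)\right)} = \sqrt{-48804 + 2 \left(- 1193 \left(\left(-12\right) \left(-19\right) - 950\right)\right)} = \sqrt{-48804 + 2 \left(- 1193 \left(228 - 950\right)\right)} = \sqrt{-48804 + 2 \left(\left(-1193\right) \left(-722\right)\right)} = \sqrt{-48804 + 2 \cdot 861346} = \sqrt{-48804 + 1722692} = \sqrt{1673888} = 68 \sqrt{362}$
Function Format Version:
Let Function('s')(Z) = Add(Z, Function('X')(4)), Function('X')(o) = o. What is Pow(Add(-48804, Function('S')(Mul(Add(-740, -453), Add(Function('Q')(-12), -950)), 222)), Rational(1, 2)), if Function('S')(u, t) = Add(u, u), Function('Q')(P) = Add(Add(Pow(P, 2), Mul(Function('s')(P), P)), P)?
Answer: Mul(68, Pow(362, Rational(1, 2))) ≈ 1293.8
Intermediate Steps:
Function('s')(Z) = Add(4, Z) (Function('s')(Z) = Add(Z, 4) = Add(4, Z))
Function('Q')(P) = Add(P, Pow(P, 2), Mul(P, Add(4, P))) (Function('Q')(P) = Add(Add(Pow(P, 2), Mul(Add(4, P), P)), P) = Add(Add(Pow(P, 2), Mul(P, Add(4, P))), P) = Add(P, Pow(P, 2), Mul(P, Add(4, P))))
Function('S')(u, t) = Mul(2, u)
Pow(Add(-48804, Function('S')(Mul(Add(-740, -453), Add(Function('Q')(-12), -950)), 222)), Rational(1, 2)) = Pow(Add(-48804, Mul(2, Mul(Add(-740, -453), Add(Mul(-12, Add(5, Mul(2, -12))), -950)))), Rational(1, 2)) = Pow(Add(-48804, Mul(2, Mul(-1193, Add(Mul(-12, Add(5, -24)), -950)))), Rational(1, 2)) = Pow(Add(-48804, Mul(2, Mul(-1193, Add(Mul(-12, -19), -950)))), Rational(1, 2)) = Pow(Add(-48804, Mul(2, Mul(-1193, Add(228, -950)))), Rational(1, 2)) = Pow(Add(-48804, Mul(2, Mul(-1193, -722))), Rational(1, 2)) = Pow(Add(-48804, Mul(2, 861346)), Rational(1, 2)) = Pow(Add(-48804, 1722692), Rational(1, 2)) = Pow(1673888, Rational(1, 2)) = Mul(68, Pow(362, Rational(1, 2)))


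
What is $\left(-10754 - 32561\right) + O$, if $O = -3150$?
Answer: $-46465$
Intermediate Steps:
$\left(-10754 - 32561\right) + O = \left(-10754 - 32561\right) - 3150 = -43315 - 3150 = -46465$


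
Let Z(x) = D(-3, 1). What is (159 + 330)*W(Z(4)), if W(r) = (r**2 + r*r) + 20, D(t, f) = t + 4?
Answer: 10758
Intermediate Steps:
D(t, f) = 4 + t
Z(x) = 1 (Z(x) = 4 - 3 = 1)
W(r) = 20 + 2*r**2 (W(r) = (r**2 + r**2) + 20 = 2*r**2 + 20 = 20 + 2*r**2)
(159 + 330)*W(Z(4)) = (159 + 330)*(20 + 2*1**2) = 489*(20 + 2*1) = 489*(20 + 2) = 489*22 = 10758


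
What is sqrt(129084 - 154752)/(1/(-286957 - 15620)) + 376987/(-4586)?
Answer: -376987/4586 - 1815462*I*sqrt(713) ≈ -82.204 - 4.8477e+7*I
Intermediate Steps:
sqrt(129084 - 154752)/(1/(-286957 - 15620)) + 376987/(-4586) = sqrt(-25668)/(1/(-302577)) + 376987*(-1/4586) = (6*I*sqrt(713))/(-1/302577) - 376987/4586 = (6*I*sqrt(713))*(-302577) - 376987/4586 = -1815462*I*sqrt(713) - 376987/4586 = -376987/4586 - 1815462*I*sqrt(713)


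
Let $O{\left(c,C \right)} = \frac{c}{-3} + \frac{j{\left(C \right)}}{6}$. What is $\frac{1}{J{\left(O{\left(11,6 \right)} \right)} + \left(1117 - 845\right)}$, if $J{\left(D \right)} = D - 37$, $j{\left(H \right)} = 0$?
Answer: $\frac{3}{694} \approx 0.0043228$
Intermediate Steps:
$O{\left(c,C \right)} = - \frac{c}{3}$ ($O{\left(c,C \right)} = \frac{c}{-3} + \frac{0}{6} = c \left(- \frac{1}{3}\right) + 0 \cdot \frac{1}{6} = - \frac{c}{3} + 0 = - \frac{c}{3}$)
$J{\left(D \right)} = -37 + D$
$\frac{1}{J{\left(O{\left(11,6 \right)} \right)} + \left(1117 - 845\right)} = \frac{1}{\left(-37 - \frac{11}{3}\right) + \left(1117 - 845\right)} = \frac{1}{\left(-37 - \frac{11}{3}\right) + 272} = \frac{1}{- \frac{122}{3} + 272} = \frac{1}{\frac{694}{3}} = \frac{3}{694}$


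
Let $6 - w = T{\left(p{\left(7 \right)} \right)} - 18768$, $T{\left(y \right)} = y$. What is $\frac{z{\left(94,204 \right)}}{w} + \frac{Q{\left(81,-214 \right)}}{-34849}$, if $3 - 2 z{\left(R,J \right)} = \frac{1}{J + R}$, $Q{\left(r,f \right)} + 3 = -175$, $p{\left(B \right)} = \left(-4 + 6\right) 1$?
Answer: $\frac{106452847}{20520763952} \approx 0.0051876$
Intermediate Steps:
$p{\left(B \right)} = 2$ ($p{\left(B \right)} = 2 \cdot 1 = 2$)
$Q{\left(r,f \right)} = -178$ ($Q{\left(r,f \right)} = -3 - 175 = -178$)
$w = 18772$ ($w = 6 - \left(2 - 18768\right) = 6 - -18766 = 6 + 18766 = 18772$)
$z{\left(R,J \right)} = \frac{3}{2} - \frac{1}{2 \left(J + R\right)}$
$\frac{z{\left(94,204 \right)}}{w} + \frac{Q{\left(81,-214 \right)}}{-34849} = \frac{\frac{1}{2} \frac{1}{204 + 94} \left(-1 + 3 \cdot 204 + 3 \cdot 94\right)}{18772} - \frac{178}{-34849} = \frac{-1 + 612 + 282}{2 \cdot 298} \cdot \frac{1}{18772} - - \frac{178}{34849} = \frac{1}{2} \cdot \frac{1}{298} \cdot 893 \cdot \frac{1}{18772} + \frac{178}{34849} = \frac{893}{596} \cdot \frac{1}{18772} + \frac{178}{34849} = \frac{47}{588848} + \frac{178}{34849} = \frac{106452847}{20520763952}$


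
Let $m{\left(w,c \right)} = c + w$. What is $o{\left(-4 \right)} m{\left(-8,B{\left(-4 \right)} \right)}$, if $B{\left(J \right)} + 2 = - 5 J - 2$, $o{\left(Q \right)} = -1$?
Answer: $-8$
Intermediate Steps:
$B{\left(J \right)} = -4 - 5 J$ ($B{\left(J \right)} = -2 - \left(2 + 5 J\right) = -4 - 5 J$)
$o{\left(-4 \right)} m{\left(-8,B{\left(-4 \right)} \right)} = - (\left(-4 - -20\right) - 8) = - (\left(-4 + 20\right) - 8) = - (16 - 8) = \left(-1\right) 8 = -8$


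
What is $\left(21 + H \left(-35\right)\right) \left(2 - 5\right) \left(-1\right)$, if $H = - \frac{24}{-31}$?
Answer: $- \frac{567}{31} \approx -18.29$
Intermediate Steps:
$H = \frac{24}{31}$ ($H = \left(-24\right) \left(- \frac{1}{31}\right) = \frac{24}{31} \approx 0.77419$)
$\left(21 + H \left(-35\right)\right) \left(2 - 5\right) \left(-1\right) = \left(21 + \frac{24}{31} \left(-35\right)\right) \left(2 - 5\right) \left(-1\right) = \left(21 - \frac{840}{31}\right) \left(\left(-3\right) \left(-1\right)\right) = \left(- \frac{189}{31}\right) 3 = - \frac{567}{31}$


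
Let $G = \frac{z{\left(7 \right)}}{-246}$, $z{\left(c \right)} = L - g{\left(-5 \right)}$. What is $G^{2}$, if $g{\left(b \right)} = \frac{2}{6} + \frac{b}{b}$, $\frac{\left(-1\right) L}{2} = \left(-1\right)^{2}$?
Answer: $\frac{25}{136161} \approx 0.00018361$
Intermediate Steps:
$L = -2$ ($L = - 2 \left(-1\right)^{2} = \left(-2\right) 1 = -2$)
$g{\left(b \right)} = \frac{4}{3}$ ($g{\left(b \right)} = 2 \cdot \frac{1}{6} + 1 = \frac{1}{3} + 1 = \frac{4}{3}$)
$z{\left(c \right)} = - \frac{10}{3}$ ($z{\left(c \right)} = -2 - \frac{4}{3} = - \frac{10}{3}$)
$G = \frac{5}{369}$ ($G = - \frac{10}{3 \left(-246\right)} = \left(- \frac{10}{3}\right) \left(- \frac{1}{246}\right) = \frac{5}{369} \approx 0.01355$)
$G^{2} = \left(\frac{5}{369}\right)^{2} = \frac{25}{136161}$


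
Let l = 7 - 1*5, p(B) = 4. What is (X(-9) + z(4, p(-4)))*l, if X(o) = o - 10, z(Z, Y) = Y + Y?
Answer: -22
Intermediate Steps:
z(Z, Y) = 2*Y
X(o) = -10 + o
l = 2 (l = 7 - 5 = 2)
(X(-9) + z(4, p(-4)))*l = ((-10 - 9) + 2*4)*2 = (-19 + 8)*2 = -11*2 = -22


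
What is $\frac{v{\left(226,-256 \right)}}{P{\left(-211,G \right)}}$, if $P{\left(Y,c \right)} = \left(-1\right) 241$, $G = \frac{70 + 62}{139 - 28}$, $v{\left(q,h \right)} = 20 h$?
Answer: $\frac{5120}{241} \approx 21.245$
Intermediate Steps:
$G = \frac{44}{37}$ ($G = \frac{132}{111} = 132 \cdot \frac{1}{111} = \frac{44}{37} \approx 1.1892$)
$P{\left(Y,c \right)} = -241$
$\frac{v{\left(226,-256 \right)}}{P{\left(-211,G \right)}} = \frac{20 \left(-256\right)}{-241} = \left(-5120\right) \left(- \frac{1}{241}\right) = \frac{5120}{241}$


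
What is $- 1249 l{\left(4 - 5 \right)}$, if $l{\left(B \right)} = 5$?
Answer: $-6245$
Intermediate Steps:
$- 1249 l{\left(4 - 5 \right)} = \left(-1249\right) 5 = -6245$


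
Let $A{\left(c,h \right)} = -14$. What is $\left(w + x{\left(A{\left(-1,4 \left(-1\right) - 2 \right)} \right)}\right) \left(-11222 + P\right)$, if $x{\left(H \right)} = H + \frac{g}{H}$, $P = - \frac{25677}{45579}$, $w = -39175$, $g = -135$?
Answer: $\frac{93523541690955}{212702} \approx 4.3969 \cdot 10^{8}$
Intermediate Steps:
$P = - \frac{8559}{15193}$ ($P = \left(-25677\right) \frac{1}{45579} = - \frac{8559}{15193} \approx -0.56335$)
$x{\left(H \right)} = H - \frac{135}{H}$
$\left(w + x{\left(A{\left(-1,4 \left(-1\right) - 2 \right)} \right)}\right) \left(-11222 + P\right) = \left(-39175 - \left(14 + \frac{135}{-14}\right)\right) \left(-11222 - \frac{8559}{15193}\right) = \left(-39175 - \frac{61}{14}\right) \left(- \frac{170504405}{15193}\right) = \left(- \frac{548511}{14}\right) \left(- \frac{170504405}{15193}\right) = \frac{93523541690955}{212702}$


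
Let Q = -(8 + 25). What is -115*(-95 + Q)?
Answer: 14720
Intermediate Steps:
Q = -33 (Q = -1*33 = -33)
-115*(-95 + Q) = -115*(-95 - 33) = -115*(-128) = 14720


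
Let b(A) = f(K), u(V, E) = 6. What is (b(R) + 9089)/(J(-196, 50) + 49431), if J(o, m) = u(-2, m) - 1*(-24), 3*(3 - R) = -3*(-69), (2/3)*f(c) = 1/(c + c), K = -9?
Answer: 109067/593532 ≈ 0.18376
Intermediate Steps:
f(c) = 3/(4*c) (f(c) = 3/(2*(c + c)) = 3/(2*((2*c))) = 3*(1/(2*c))/2 = 3/(4*c))
R = -66 (R = 3 - (-1)*(-69) = 3 - ⅓*207 = 3 - 69 = -66)
b(A) = -1/12 (b(A) = (¾)/(-9) = (¾)*(-⅑) = -1/12)
J(o, m) = 30 (J(o, m) = 6 - 1*(-24) = 6 + 24 = 30)
(b(R) + 9089)/(J(-196, 50) + 49431) = (-1/12 + 9089)/(30 + 49431) = (109067/12)/49461 = (109067/12)*(1/49461) = 109067/593532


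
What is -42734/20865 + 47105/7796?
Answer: 649691561/162663540 ≈ 3.9941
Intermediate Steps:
-42734/20865 + 47105/7796 = 649691561/162663540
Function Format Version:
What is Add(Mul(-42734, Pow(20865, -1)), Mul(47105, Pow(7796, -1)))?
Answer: Rational(649691561, 162663540) ≈ 3.9941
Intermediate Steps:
Add(Mul(-42734, Pow(20865, -1)), Mul(47105, Pow(7796, -1))) = Add(Mul(-42734, Rational(1, 20865)), Mul(47105, Rational(1, 7796))) = Add(Rational(-42734, 20865), Rational(47105, 7796)) = Rational(649691561, 162663540)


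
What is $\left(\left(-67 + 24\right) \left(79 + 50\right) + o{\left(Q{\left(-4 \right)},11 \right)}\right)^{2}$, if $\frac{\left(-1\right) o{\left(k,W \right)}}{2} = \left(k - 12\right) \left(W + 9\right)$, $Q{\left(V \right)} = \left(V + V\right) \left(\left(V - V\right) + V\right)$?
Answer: $40284409$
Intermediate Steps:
$Q{\left(V \right)} = 2 V^{2}$ ($Q{\left(V \right)} = 2 V \left(0 + V\right) = 2 V V = 2 V^{2}$)
$o{\left(k,W \right)} = - 2 \left(-12 + k\right) \left(9 + W\right)$ ($o{\left(k,W \right)} = - 2 \left(k - 12\right) \left(W + 9\right) = - 2 \left(-12 + k\right) \left(9 + W\right)$)
$\left(\left(-67 + 24\right) \left(79 + 50\right) + o{\left(Q{\left(-4 \right)},11 \right)}\right)^{2} = \left(\left(-67 + 24\right) \left(79 + 50\right) + \left(216 - 18 \cdot 2 \left(-4\right)^{2} + 24 \cdot 11 - 22 \cdot 2 \left(-4\right)^{2}\right)\right)^{2} = \left(\left(-43\right) 129 + \left(216 - 18 \cdot 2 \cdot 16 + 264 - 22 \cdot 2 \cdot 16\right)\right)^{2} = \left(-5547 + \left(216 - 576 + 264 - 22 \cdot 32\right)\right)^{2} = \left(-5547 + \left(216 - 576 + 264 - 704\right)\right)^{2} = \left(-5547 - 800\right)^{2} = \left(-6347\right)^{2} = 40284409$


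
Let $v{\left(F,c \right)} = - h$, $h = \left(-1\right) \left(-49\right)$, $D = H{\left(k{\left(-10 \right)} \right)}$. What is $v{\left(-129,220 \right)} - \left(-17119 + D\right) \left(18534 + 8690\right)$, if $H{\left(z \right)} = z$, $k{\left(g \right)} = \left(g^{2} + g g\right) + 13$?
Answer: $460248895$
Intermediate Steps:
$k{\left(g \right)} = 13 + 2 g^{2}$ ($k{\left(g \right)} = \left(g^{2} + g^{2}\right) + 13 = 2 g^{2} + 13 = 13 + 2 g^{2}$)
$D = 213$ ($D = 13 + 2 \left(-10\right)^{2} = 13 + 2 \cdot 100 = 13 + 200 = 213$)
$h = 49$
$v{\left(F,c \right)} = -49$ ($v{\left(F,c \right)} = \left(-1\right) 49 = -49$)
$v{\left(-129,220 \right)} - \left(-17119 + D\right) \left(18534 + 8690\right) = -49 - \left(-17119 + 213\right) \left(18534 + 8690\right) = -49 - \left(-16906\right) 27224 = -49 - -460248944 = -49 + 460248944 = 460248895$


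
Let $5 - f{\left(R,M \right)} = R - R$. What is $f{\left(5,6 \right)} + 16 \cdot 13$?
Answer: $213$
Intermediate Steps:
$f{\left(R,M \right)} = 5$ ($f{\left(R,M \right)} = 5 - \left(R - R\right) = 5 - 0 = 5 + 0 = 5$)
$f{\left(5,6 \right)} + 16 \cdot 13 = 5 + 16 \cdot 13 = 5 + 208 = 213$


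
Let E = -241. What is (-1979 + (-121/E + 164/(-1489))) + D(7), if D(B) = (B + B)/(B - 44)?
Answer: -26275820348/13277413 ≈ -1979.0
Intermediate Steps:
D(B) = 2*B/(-44 + B) (D(B) = (2*B)/(-44 + B) = 2*B/(-44 + B))
(-1979 + (-121/E + 164/(-1489))) + D(7) = (-1979 + (-121/(-241) + 164/(-1489))) + 2*7/(-44 + 7) = (-1979 + (-121*(-1/241) + 164*(-1/1489))) + 2*7/(-37) = (-1979 + (121/241 - 164/1489)) + 2*7*(-1/37) = (-1979 + 140645/358849) - 14/37 = -710021526/358849 - 14/37 = -26275820348/13277413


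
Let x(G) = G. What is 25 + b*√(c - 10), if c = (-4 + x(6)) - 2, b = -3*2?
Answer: 25 - 6*I*√10 ≈ 25.0 - 18.974*I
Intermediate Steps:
b = -6
c = 0 (c = (-4 + 6) - 2 = 2 - 2 = 0)
25 + b*√(c - 10) = 25 - 6*√(0 - 10) = 25 - 6*I*√10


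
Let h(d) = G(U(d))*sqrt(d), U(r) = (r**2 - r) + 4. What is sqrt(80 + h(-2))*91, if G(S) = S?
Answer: 91*sqrt(80 + 10*I*sqrt(2)) ≈ 817.08 + 71.665*I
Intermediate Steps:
U(r) = 4 + r**2 - r
h(d) = sqrt(d)*(4 + d**2 - d) (h(d) = (4 + d**2 - d)*sqrt(d) = sqrt(d)*(4 + d**2 - d))
sqrt(80 + h(-2))*91 = sqrt(80 + sqrt(-2)*(4 + (-2)**2 - 1*(-2)))*91 = sqrt(80 + (I*sqrt(2))*(4 + 4 + 2))*91 = sqrt(80 + (I*sqrt(2))*10)*91 = sqrt(80 + 10*I*sqrt(2))*91 = 91*sqrt(80 + 10*I*sqrt(2))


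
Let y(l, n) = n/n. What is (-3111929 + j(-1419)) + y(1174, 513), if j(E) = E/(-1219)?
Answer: -3793438813/1219 ≈ -3.1119e+6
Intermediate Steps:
j(E) = -E/1219 (j(E) = E*(-1/1219) = -E/1219)
y(l, n) = 1
(-3111929 + j(-1419)) + y(1174, 513) = (-3111929 - 1/1219*(-1419)) + 1 = (-3111929 + 1419/1219) + 1 = -3793440032/1219 + 1 = -3793438813/1219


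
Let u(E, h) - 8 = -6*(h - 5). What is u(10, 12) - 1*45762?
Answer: -45796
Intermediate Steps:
u(E, h) = 38 - 6*h (u(E, h) = 8 - 6*(h - 5) = 8 - 6*(-5 + h) = 8 + (30 - 6*h) = 38 - 6*h)
u(10, 12) - 1*45762 = (38 - 6*12) - 1*45762 = (38 - 72) - 45762 = -34 - 45762 = -45796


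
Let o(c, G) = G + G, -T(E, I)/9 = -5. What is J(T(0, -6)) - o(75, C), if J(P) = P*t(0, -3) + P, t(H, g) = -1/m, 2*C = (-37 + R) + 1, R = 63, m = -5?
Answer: 27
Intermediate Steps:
T(E, I) = 45 (T(E, I) = -9*(-5) = 45)
C = 27/2 (C = ((-37 + 63) + 1)/2 = (26 + 1)/2 = (½)*27 = 27/2 ≈ 13.500)
t(H, g) = ⅕ (t(H, g) = -1/(-5) = -1*(-⅕) = ⅕)
o(c, G) = 2*G
J(P) = 6*P/5 (J(P) = P*(⅕) + P = P/5 + P = 6*P/5)
J(T(0, -6)) - o(75, C) = (6/5)*45 - 2*27/2 = 54 - 1*27 = 54 - 27 = 27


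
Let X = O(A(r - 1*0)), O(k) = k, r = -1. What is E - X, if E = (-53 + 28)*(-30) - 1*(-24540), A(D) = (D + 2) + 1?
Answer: 25288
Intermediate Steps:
A(D) = 3 + D (A(D) = (2 + D) + 1 = 3 + D)
E = 25290 (E = -25*(-30) + 24540 = 750 + 24540 = 25290)
X = 2 (X = 3 + (-1 - 1*0) = 3 + (-1 + 0) = 3 - 1 = 2)
E - X = 25290 - 1*2 = 25290 - 2 = 25288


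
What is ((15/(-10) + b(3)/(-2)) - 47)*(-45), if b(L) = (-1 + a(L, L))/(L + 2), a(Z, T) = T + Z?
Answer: 2205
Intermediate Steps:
b(L) = (-1 + 2*L)/(2 + L) (b(L) = (-1 + (L + L))/(L + 2) = (-1 + 2*L)/(2 + L))
((15/(-10) + b(3)/(-2)) - 47)*(-45) = ((15/(-10) + ((-1 + 2*3)/(2 + 3))/(-2)) - 47)*(-45) = ((15*(-⅒) + ((-1 + 6)/5)*(-½)) - 47)*(-45) = ((-3/2 + ((⅕)*5)*(-½)) - 47)*(-45) = ((-3/2 + 1*(-½)) - 47)*(-45) = ((-3/2 - ½) - 47)*(-45) = (-2 - 47)*(-45) = -49*(-45) = 2205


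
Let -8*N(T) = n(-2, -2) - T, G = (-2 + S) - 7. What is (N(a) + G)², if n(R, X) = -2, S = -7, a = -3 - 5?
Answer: 4489/16 ≈ 280.56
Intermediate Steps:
a = -8
G = -16 (G = (-2 - 7) - 7 = -9 - 7 = -16)
N(T) = ¼ + T/8 (N(T) = -(-2 - T)/8 = ¼ + T/8)
(N(a) + G)² = ((¼ + (⅛)*(-8)) - 16)² = ((¼ - 1) - 16)² = (-¾ - 16)² = (-67/4)² = 4489/16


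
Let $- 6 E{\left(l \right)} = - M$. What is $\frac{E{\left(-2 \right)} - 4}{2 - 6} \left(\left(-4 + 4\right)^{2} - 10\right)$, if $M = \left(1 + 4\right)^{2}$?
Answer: $\frac{5}{12} \approx 0.41667$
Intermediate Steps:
$M = 25$ ($M = 5^{2} = 25$)
$E{\left(l \right)} = \frac{25}{6}$ ($E{\left(l \right)} = - \frac{\left(-1\right) 25}{6} = \left(- \frac{1}{6}\right) \left(-25\right) = \frac{25}{6}$)
$\frac{E{\left(-2 \right)} - 4}{2 - 6} \left(\left(-4 + 4\right)^{2} - 10\right) = \frac{\frac{25}{6} - 4}{2 - 6} \left(\left(-4 + 4\right)^{2} - 10\right) = \frac{1}{6 \left(-4\right)} \left(0^{2} - 10\right) = \frac{1}{6} \left(- \frac{1}{4}\right) \left(0 - 10\right) = \left(- \frac{1}{24}\right) \left(-10\right) = \frac{5}{12}$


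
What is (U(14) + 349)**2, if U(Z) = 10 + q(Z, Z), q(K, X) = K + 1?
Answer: 139876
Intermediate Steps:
q(K, X) = 1 + K
U(Z) = 11 + Z (U(Z) = 10 + (1 + Z) = 11 + Z)
(U(14) + 349)**2 = ((11 + 14) + 349)**2 = (25 + 349)**2 = 374**2 = 139876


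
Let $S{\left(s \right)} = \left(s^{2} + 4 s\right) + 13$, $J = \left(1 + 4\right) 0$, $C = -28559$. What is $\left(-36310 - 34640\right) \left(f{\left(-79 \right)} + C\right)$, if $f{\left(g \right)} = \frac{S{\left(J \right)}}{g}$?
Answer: $\frac{160075545300}{79} \approx 2.0263 \cdot 10^{9}$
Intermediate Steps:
$J = 0$ ($J = 5 \cdot 0 = 0$)
$S{\left(s \right)} = 13 + s^{2} + 4 s$
$f{\left(g \right)} = \frac{13}{g}$ ($f{\left(g \right)} = \frac{13 + 0^{2} + 4 \cdot 0}{g} = \frac{13 + 0 + 0}{g} = \frac{13}{g}$)
$\left(-36310 - 34640\right) \left(f{\left(-79 \right)} + C\right) = \left(-36310 - 34640\right) \left(\frac{13}{-79} - 28559\right) = - 70950 \left(13 \left(- \frac{1}{79}\right) - 28559\right) = - 70950 \left(- \frac{13}{79} - 28559\right) = \left(-70950\right) \left(- \frac{2256174}{79}\right) = \frac{160075545300}{79}$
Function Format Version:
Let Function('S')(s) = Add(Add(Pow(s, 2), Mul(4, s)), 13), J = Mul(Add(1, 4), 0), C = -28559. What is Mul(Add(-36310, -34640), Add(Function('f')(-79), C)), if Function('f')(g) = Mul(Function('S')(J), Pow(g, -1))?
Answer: Rational(160075545300, 79) ≈ 2.0263e+9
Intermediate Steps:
J = 0 (J = Mul(5, 0) = 0)
Function('S')(s) = Add(13, Pow(s, 2), Mul(4, s))
Function('f')(g) = Mul(13, Pow(g, -1)) (Function('f')(g) = Mul(Add(13, Pow(0, 2), Mul(4, 0)), Pow(g, -1)) = Mul(Add(13, 0, 0), Pow(g, -1)) = Mul(13, Pow(g, -1)))
Mul(Add(-36310, -34640), Add(Function('f')(-79), C)) = Mul(Add(-36310, -34640), Add(Mul(13, Pow(-79, -1)), -28559)) = Mul(-70950, Add(Mul(13, Rational(-1, 79)), -28559)) = Mul(-70950, Add(Rational(-13, 79), -28559)) = Mul(-70950, Rational(-2256174, 79)) = Rational(160075545300, 79)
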